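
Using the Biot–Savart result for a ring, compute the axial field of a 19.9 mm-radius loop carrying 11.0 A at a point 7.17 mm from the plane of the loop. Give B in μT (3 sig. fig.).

B ≈ 289 μT

On the axis of a circular loop, B = μ₀IR² / [2(R²+z²)^(3/2)].
R² + z² = (0.0199)² + (0.00717)² = 0.0004474 m², and (R²+z²)^(3/2) = 9.46×10⁻⁶ m³.
B = (4π×10⁻⁷ × 11.0 × 0.000396) / (2 × 9.46×10⁻⁶) = 2.89×10⁻⁴ T.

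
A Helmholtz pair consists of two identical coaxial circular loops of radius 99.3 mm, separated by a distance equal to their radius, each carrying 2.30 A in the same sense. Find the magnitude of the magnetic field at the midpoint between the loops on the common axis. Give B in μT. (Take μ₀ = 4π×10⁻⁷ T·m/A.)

Each loop contributes B = μ₀IR²/[2(R²+z²)^(3/2)] on the axis, with z measured from that loop.
Loop 1 (z = 0.04965 m): B₁ = 1.04×10⁻⁵ T. Loop 2 (z = 0.04965 m): B₂ = 1.04×10⁻⁵ T.
The fields add: B = B₁ + B₂ = 2.08×10⁻⁵ T.

B ≈ 20.8 μT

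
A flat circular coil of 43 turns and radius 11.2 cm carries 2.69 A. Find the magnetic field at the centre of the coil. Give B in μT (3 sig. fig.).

For an N-turn flat coil, B = Nμ₀I/(2R) with R = 0.112 m.
B = 43 × 1.51×10⁻⁵ T = 6.49×10⁻⁴ T.

B ≈ 649 μT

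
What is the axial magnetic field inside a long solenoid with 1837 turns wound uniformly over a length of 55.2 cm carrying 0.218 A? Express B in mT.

B ≈ 0.912 mT

Inside a long solenoid, B = μ₀nI with n = 3328 turns/m.
B = 4π×10⁻⁷ × 3328 × 0.218 = 9.12×10⁻⁴ T.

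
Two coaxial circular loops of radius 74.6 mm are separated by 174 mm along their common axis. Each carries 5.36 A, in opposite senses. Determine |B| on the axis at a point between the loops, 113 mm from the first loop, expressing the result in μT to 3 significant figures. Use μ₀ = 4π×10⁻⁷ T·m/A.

Each loop contributes B = μ₀IR²/[2(R²+z²)^(3/2)] on the axis, with z measured from that loop.
Loop 1 (z = 0.113 m): B₁ = 7.55×10⁻⁶ T. Loop 2 (z = 0.061 m): B₂ = 2.09×10⁻⁵ T.
The fields oppose: B = |B₁ − B₂| = 1.34×10⁻⁵ T.

B ≈ 13.4 μT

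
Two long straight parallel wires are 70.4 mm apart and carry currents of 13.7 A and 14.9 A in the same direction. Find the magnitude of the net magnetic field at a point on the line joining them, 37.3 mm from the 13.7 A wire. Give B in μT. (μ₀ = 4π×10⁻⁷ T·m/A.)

Each long wire gives B = μ₀I/(2πd). Distances are d₁ = 0.0373 m and d₂ = 0.0331 m.
B₁ = 7.35×10⁻⁵ T, B₂ = 9.00×10⁻⁵ T.
Between parallel currents the two contributions point in opposite directions, so they subtract. B = |B₁ − B₂| = |7.35×10⁻⁵ − 9.00×10⁻⁵| = 1.66×10⁻⁵ T.

B ≈ 16.6 μT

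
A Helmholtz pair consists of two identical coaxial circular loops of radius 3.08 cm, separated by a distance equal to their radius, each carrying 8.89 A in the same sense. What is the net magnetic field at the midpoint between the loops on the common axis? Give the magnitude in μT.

Each loop contributes B = μ₀IR²/[2(R²+z²)^(3/2)] on the axis, with z measured from that loop.
Loop 1 (z = 0.0154 m): B₁ = 1.30×10⁻⁴ T. Loop 2 (z = 0.0154 m): B₂ = 1.30×10⁻⁴ T.
The fields add: B = B₁ + B₂ = 2.60×10⁻⁴ T.

B ≈ 260 μT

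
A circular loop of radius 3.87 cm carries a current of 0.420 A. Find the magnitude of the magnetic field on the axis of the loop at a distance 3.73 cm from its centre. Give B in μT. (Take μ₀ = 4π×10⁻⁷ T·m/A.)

On the axis of a circular loop, B = μ₀IR² / [2(R²+z²)^(3/2)].
R² + z² = (0.0387)² + (0.0373)² = 0.002889 m², and (R²+z²)^(3/2) = 1.55×10⁻⁴ m³.
B = (4π×10⁻⁷ × 0.420 × 0.001498) / (2 × 1.55×10⁻⁴) = 2.55×10⁻⁶ T.

B ≈ 2.55 μT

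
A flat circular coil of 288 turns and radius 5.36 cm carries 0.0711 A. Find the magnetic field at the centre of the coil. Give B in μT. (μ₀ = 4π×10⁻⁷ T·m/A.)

B ≈ 240 μT

For an N-turn flat coil, B = Nμ₀I/(2R) with R = 0.0536 m.
B = 288 × 8.33×10⁻⁷ T = 2.40×10⁻⁴ T.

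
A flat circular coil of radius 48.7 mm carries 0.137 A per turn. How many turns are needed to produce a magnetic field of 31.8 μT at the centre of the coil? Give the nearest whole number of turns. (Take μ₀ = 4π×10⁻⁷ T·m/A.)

For an N-turn coil, B = Nμ₀I/(2R). A single turn gives B₁ = 1.77×10⁻⁶ T with R = 0.0487 m.
N = B/B₁ = 3.18×10⁻⁵ / 1.77×10⁻⁶ = 17.99.

N = 18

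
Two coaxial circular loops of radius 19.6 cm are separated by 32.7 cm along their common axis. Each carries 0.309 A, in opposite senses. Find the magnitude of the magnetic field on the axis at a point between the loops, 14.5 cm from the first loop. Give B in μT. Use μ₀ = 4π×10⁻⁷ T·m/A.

Each loop contributes B = μ₀IR²/[2(R²+z²)^(3/2)] on the axis, with z measured from that loop.
Loop 1 (z = 0.145 m): B₁ = 5.15×10⁻⁷ T. Loop 2 (z = 0.182 m): B₂ = 3.90×10⁻⁷ T.
The fields oppose: B = |B₁ − B₂| = 1.25×10⁻⁷ T.

B ≈ 0.125 μT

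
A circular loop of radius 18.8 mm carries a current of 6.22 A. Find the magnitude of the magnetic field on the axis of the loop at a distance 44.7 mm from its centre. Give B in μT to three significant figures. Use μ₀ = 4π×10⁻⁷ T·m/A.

B ≈ 12.1 μT

On the axis of a circular loop, B = μ₀IR² / [2(R²+z²)^(3/2)].
R² + z² = (0.0188)² + (0.0447)² = 0.002352 m², and (R²+z²)^(3/2) = 1.14×10⁻⁴ m³.
B = (4π×10⁻⁷ × 6.22 × 0.0003534) / (2 × 1.14×10⁻⁴) = 1.21×10⁻⁵ T.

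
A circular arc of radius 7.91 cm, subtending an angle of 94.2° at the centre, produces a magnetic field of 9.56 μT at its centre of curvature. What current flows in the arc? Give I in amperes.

I ≈ 4.60 A

For a circular arc, B = μ₀Iφ/(4πR) with φ in radians; here φ = 1.644 rad.
So I = 4πRB/(μ₀φ) = 4π × 0.0791 × 9.56×10⁻⁶ / (4π×10⁻⁷ × 1.644) = 4.60 A.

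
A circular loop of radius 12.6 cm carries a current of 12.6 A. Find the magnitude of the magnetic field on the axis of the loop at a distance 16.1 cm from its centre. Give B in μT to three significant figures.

On the axis of a circular loop, B = μ₀IR² / [2(R²+z²)^(3/2)].
R² + z² = (0.126)² + (0.161)² = 0.0418 m², and (R²+z²)^(3/2) = 8.55×10⁻³ m³.
B = (4π×10⁻⁷ × 12.6 × 0.01588) / (2 × 8.55×10⁻³) = 1.47×10⁻⁵ T.

B ≈ 14.7 μT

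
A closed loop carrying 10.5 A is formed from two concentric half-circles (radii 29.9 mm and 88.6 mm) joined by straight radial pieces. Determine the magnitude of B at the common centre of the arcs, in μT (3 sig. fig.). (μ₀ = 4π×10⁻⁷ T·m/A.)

The radial connectors point toward the centre, so dl × r̂ = 0 and they contribute nothing.
Each semicircle gives μ₀I/(4R): inner arc 1.10×10⁻⁴ T, outer arc 3.72×10⁻⁵ T.
The two arcs carry current in opposite angular senses, so their fields oppose: B = |1.10×10⁻⁴ − 3.72×10⁻⁵| = 7.31×10⁻⁵ T.

B ≈ 73.1 μT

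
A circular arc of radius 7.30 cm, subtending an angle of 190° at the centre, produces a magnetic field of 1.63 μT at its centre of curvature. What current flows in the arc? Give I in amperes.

For a circular arc, B = μ₀Iφ/(4πR) with φ in radians; here φ = 3.316 rad.
So I = 4πRB/(μ₀φ) = 4π × 0.073 × 1.63×10⁻⁶ / (4π×10⁻⁷ × 3.316) = 0.359 A.

I ≈ 0.359 A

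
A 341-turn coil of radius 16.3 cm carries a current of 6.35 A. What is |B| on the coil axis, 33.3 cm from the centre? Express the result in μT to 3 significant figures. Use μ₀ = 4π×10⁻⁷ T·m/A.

For an N-turn flat coil, B = Nμ₀IR²/[2(R²+z²)^(3/2)] with R = 0.163 m, z = 0.333 m.
B = 341 × 2.08×10⁻⁶ T = 7.09×10⁻⁴ T.

B ≈ 709 μT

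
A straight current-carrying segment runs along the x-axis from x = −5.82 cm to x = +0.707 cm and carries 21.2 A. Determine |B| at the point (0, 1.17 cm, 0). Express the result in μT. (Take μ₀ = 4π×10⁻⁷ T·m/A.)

B ≈ 271 μT

For a finite straight segment, B = (μ₀I/4πd)(sinθ₁ + sinθ₂), where θ₁, θ₂ are the angles from the perpendicular to each end.
The perpendicular distance is d = 0.0117 m; the end-offsets along the wire are a = 0.0582 m and b = 0.00707 m.
sinθ₁ = 0.0582/√(0.0582²+0.0117²) = 0.9804; sinθ₂ = 0.00707/√(0.00707²+0.0117²) = 0.5172.
B = (4π×10⁻⁷ × 21.2) / (4π × 0.0117) × (0.9804 + 0.5172) = 2.71×10⁻⁴ T.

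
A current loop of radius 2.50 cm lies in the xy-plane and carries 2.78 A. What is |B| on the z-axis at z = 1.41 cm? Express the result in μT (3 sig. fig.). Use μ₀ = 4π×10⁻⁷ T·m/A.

On the axis of a circular loop, B = μ₀IR² / [2(R²+z²)^(3/2)].
R² + z² = (0.025)² + (0.0141)² = 0.0008238 m², and (R²+z²)^(3/2) = 2.36×10⁻⁵ m³.
B = (4π×10⁻⁷ × 2.78 × 0.000625) / (2 × 2.36×10⁻⁵) = 4.62×10⁻⁵ T.

B ≈ 46.2 μT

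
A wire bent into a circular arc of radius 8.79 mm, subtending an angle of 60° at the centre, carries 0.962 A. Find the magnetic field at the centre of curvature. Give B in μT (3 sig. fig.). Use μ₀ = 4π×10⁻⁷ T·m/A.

B ≈ 11.5 μT

The Biot–Savart field of a circular arc at its centre is B = μ₀Iφ/(4πR), with φ = 1.047 rad.
B = (4π×10⁻⁷ × 0.962 × 1.047) / (4π × 0.00879) = 1.15×10⁻⁵ T.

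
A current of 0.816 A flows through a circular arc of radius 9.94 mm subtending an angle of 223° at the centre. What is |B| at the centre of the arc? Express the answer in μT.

The Biot–Savart field of a circular arc at its centre is B = μ₀Iφ/(4πR), with φ = 3.892 rad.
B = (4π×10⁻⁷ × 0.816 × 3.892) / (4π × 0.00994) = 3.20×10⁻⁵ T.

B ≈ 32.0 μT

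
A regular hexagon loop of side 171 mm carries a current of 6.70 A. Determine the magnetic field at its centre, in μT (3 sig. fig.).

Each side is a finite straight segment at perpendicular distance d = a/(2 tan(π/6)) = 0.1481 m from the centre, with end-angles ±π/6.
One side contributes B₁ = (μ₀I/4πd)·2 sin(π/6) = 4.52×10⁻⁶ T.
All 6 sides add in the same direction: B = 6 × 4.52×10⁻⁶ = 2.71×10⁻⁵ T.

B ≈ 27.1 μT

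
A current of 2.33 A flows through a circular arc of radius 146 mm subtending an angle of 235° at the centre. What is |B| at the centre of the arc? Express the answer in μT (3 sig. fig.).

B ≈ 6.55 μT

The Biot–Savart field of a circular arc at its centre is B = μ₀Iφ/(4πR), with φ = 4.102 rad.
B = (4π×10⁻⁷ × 2.33 × 4.102) / (4π × 0.146) = 6.55×10⁻⁶ T.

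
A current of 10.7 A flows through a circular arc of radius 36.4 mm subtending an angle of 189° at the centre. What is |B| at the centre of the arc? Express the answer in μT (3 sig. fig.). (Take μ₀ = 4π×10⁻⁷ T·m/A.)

B ≈ 97.0 μT

The Biot–Savart field of a circular arc at its centre is B = μ₀Iφ/(4πR), with φ = 3.299 rad.
B = (4π×10⁻⁷ × 10.7 × 3.299) / (4π × 0.0364) = 9.70×10⁻⁵ T.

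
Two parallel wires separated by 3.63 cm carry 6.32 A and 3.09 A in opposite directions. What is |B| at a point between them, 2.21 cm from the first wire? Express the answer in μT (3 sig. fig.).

B ≈ 101 μT

Each long wire gives B = μ₀I/(2πd). Distances are d₁ = 0.0221 m and d₂ = 0.0142 m.
B₁ = 5.72×10⁻⁵ T, B₂ = 4.35×10⁻⁵ T.
Between antiparallel currents both contributions point the same way, so they add. B = B₁ + B₂ = 5.72×10⁻⁵ + 4.35×10⁻⁵ = 1.01×10⁻⁴ T.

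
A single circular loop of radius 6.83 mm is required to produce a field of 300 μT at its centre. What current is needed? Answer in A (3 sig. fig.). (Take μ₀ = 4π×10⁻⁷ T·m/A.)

At the centre of a circular loop B = μ₀I/(2R), so I = 2RB/μ₀.
With R = 0.00683 m, I = 2 × 0.00683 × 3.00×10⁻⁴ / (4π×10⁻⁷) = 3.26 A.

I ≈ 3.26 A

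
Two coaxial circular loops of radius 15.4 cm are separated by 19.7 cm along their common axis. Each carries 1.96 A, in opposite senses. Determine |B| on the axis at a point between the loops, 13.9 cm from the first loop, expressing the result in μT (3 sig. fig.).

Each loop contributes B = μ₀IR²/[2(R²+z²)^(3/2)] on the axis, with z measured from that loop.
Loop 1 (z = 0.139 m): B₁ = 3.27×10⁻⁶ T. Loop 2 (z = 0.058 m): B₂ = 6.55×10⁻⁶ T.
The fields oppose: B = |B₁ − B₂| = 3.28×10⁻⁶ T.

B ≈ 3.28 μT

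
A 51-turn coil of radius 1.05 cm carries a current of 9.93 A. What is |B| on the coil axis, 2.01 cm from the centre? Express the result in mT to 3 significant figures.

For an N-turn flat coil, B = Nμ₀IR²/[2(R²+z²)^(3/2)] with R = 0.0105 m, z = 0.0201 m.
B = 51 × 5.90×10⁻⁵ T = 3.01×10⁻³ T.

B ≈ 3.01 mT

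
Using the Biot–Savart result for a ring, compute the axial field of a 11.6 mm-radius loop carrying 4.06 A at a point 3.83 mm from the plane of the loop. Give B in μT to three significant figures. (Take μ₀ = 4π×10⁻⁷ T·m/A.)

B ≈ 188 μT

On the axis of a circular loop, B = μ₀IR² / [2(R²+z²)^(3/2)].
R² + z² = (0.0116)² + (0.00383)² = 0.0001492 m², and (R²+z²)^(3/2) = 1.82×10⁻⁶ m³.
B = (4π×10⁻⁷ × 4.06 × 0.0001346) / (2 × 1.82×10⁻⁶) = 1.88×10⁻⁴ T.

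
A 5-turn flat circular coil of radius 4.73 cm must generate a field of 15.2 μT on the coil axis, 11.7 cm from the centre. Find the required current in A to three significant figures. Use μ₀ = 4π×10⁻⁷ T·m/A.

I ≈ 4.35 A

For an N-turn coil, B = Nμ₀IR²/[2(R²+z²)^(3/2)] with R = 0.0473 m, z = 0.117 m, so I = 2B(R²+z²)^(3/2)/(Nμ₀R²) = 2 × 1.52×10⁻⁵ × 2.01×10⁻³ / (5 × 4π×10⁻⁷ × 0.002237) = 4.35 A.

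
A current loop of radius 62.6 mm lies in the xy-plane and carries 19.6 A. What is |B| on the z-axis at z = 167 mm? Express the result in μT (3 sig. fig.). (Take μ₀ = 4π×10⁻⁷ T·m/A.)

B ≈ 8.51 μT

On the axis of a circular loop, B = μ₀IR² / [2(R²+z²)^(3/2)].
R² + z² = (0.0626)² + (0.167)² = 0.03181 m², and (R²+z²)^(3/2) = 5.67×10⁻³ m³.
B = (4π×10⁻⁷ × 19.6 × 0.003919) / (2 × 5.67×10⁻³) = 8.51×10⁻⁶ T.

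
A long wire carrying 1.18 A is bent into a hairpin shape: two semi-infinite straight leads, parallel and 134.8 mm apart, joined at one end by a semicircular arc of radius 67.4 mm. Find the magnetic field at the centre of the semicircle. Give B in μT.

The semicircular arc contributes B_arc = μ₀I·π/(4πR) = μ₀I/(4R) = 5.50×10⁻⁶ T.
Each semi-infinite lead is at perpendicular distance R = 0.0674 m from the centre, with the perpendicular foot at its near end, so it contributes μ₀I/(4πR); both point the same way, together 3.50×10⁻⁶ T.
Arc and leads all point the same direction: B = 5.50×10⁻⁶ + 3.50×10⁻⁶ = 9.00×10⁻⁶ T.

B ≈ 9.00 μT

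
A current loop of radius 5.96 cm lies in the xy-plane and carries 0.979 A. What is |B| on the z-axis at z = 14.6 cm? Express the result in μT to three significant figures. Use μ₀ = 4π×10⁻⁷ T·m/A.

B ≈ 0.557 μT

On the axis of a circular loop, B = μ₀IR² / [2(R²+z²)^(3/2)].
R² + z² = (0.0596)² + (0.146)² = 0.02487 m², and (R²+z²)^(3/2) = 3.92×10⁻³ m³.
B = (4π×10⁻⁷ × 0.979 × 0.003552) / (2 × 3.92×10⁻³) = 5.57×10⁻⁷ T.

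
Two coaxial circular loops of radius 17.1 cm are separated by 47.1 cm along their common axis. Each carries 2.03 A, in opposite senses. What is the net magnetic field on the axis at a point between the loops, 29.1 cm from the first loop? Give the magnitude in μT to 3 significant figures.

Each loop contributes B = μ₀IR²/[2(R²+z²)^(3/2)] on the axis, with z measured from that loop.
Loop 1 (z = 0.291 m): B₁ = 9.70×10⁻⁷ T. Loop 2 (z = 0.18 m): B₂ = 2.44×10⁻⁶ T.
The fields oppose: B = |B₁ − B₂| = 1.47×10⁻⁶ T.

B ≈ 1.47 μT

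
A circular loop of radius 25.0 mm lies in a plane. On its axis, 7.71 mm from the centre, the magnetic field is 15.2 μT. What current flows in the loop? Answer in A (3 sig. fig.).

I ≈ 0.693 A

On the axis of a loop, B = μ₀IR²/[2(R²+z²)^(3/2)], so I = 2B(R²+z²)^(3/2)/(μ₀R²).
R² + z² = 0.000625 + 5.944×10⁻⁵ = 0.0006844 m²; raised to 3/2 gives 1.79×10⁻⁵ m³.
I = 2 × 1.52×10⁻⁵ × 1.79×10⁻⁵ / (1.26×10⁻⁶ × 0.000625) = 0.693 A.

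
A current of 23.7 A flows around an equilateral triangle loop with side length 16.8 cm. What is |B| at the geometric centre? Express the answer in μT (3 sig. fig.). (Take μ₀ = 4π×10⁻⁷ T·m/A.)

B ≈ 254 μT

Each side is a finite straight segment at perpendicular distance d = a/(2 tan(π/3)) = 0.0485 m from the centre, with end-angles ±π/3.
One side contributes B₁ = (μ₀I/4πd)·2 sin(π/3) = 8.46×10⁻⁵ T.
All 3 sides add in the same direction: B = 3 × 8.46×10⁻⁵ = 2.54×10⁻⁴ T.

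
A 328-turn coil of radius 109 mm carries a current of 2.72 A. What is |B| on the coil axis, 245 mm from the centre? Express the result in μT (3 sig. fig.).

B ≈ 345 μT

For an N-turn flat coil, B = Nμ₀IR²/[2(R²+z²)^(3/2)] with R = 0.109 m, z = 0.245 m.
B = 328 × 1.05×10⁻⁶ T = 3.45×10⁻⁴ T.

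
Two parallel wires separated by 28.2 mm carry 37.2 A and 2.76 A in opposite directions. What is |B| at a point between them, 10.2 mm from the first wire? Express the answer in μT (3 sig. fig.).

B ≈ 760 μT

Each long wire gives B = μ₀I/(2πd). Distances are d₁ = 0.0102 m and d₂ = 0.018 m.
B₁ = 7.29×10⁻⁴ T, B₂ = 3.07×10⁻⁵ T.
Between antiparallel currents both contributions point the same way, so they add. B = B₁ + B₂ = 7.29×10⁻⁴ + 3.07×10⁻⁵ = 7.60×10⁻⁴ T.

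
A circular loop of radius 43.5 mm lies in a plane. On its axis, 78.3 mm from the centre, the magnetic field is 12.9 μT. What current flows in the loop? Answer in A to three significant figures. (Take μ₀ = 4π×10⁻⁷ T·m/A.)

On the axis of a loop, B = μ₀IR²/[2(R²+z²)^(3/2)], so I = 2B(R²+z²)^(3/2)/(μ₀R²).
R² + z² = 0.001892 + 0.006131 = 0.008023 m²; raised to 3/2 gives 7.19×10⁻⁴ m³.
I = 2 × 1.29×10⁻⁵ × 7.19×10⁻⁴ / (1.26×10⁻⁶ × 0.001892) = 7.80 A.

I ≈ 7.80 A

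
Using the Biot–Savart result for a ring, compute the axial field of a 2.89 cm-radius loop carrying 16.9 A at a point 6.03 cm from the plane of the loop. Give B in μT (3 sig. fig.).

B ≈ 29.7 μT

On the axis of a circular loop, B = μ₀IR² / [2(R²+z²)^(3/2)].
R² + z² = (0.0289)² + (0.0603)² = 0.004471 m², and (R²+z²)^(3/2) = 2.99×10⁻⁴ m³.
B = (4π×10⁻⁷ × 16.9 × 0.0008352) / (2 × 2.99×10⁻⁴) = 2.97×10⁻⁵ T.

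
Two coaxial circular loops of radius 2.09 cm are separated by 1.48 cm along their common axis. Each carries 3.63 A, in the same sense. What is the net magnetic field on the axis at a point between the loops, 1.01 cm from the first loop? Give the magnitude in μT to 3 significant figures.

Each loop contributes B = μ₀IR²/[2(R²+z²)^(3/2)] on the axis, with z measured from that loop.
Loop 1 (z = 0.0101 m): B₁ = 7.97×10⁻⁵ T. Loop 2 (z = 0.0047 m): B₂ = 1.01×10⁻⁴ T.
The fields add: B = B₁ + B₂ = 1.81×10⁻⁴ T.

B ≈ 181 μT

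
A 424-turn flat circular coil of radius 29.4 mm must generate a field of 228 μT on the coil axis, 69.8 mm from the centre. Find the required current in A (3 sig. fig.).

For an N-turn coil, B = Nμ₀IR²/[2(R²+z²)^(3/2)] with R = 0.0294 m, z = 0.0698 m, so I = 2B(R²+z²)^(3/2)/(Nμ₀R²) = 2 × 2.28×10⁻⁴ × 4.34×10⁻⁴ / (424 × 4π×10⁻⁷ × 0.0008644) = 0.430 A.

I ≈ 0.430 A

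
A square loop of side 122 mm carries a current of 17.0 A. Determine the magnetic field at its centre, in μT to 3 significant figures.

Each side is a finite straight segment at perpendicular distance d = a/(2 tan(π/4)) = 0.061 m from the centre, with end-angles ±π/4.
One side contributes B₁ = (μ₀I/4πd)·2 sin(π/4) = 3.94×10⁻⁵ T.
All 4 sides add in the same direction: B = 4 × 3.94×10⁻⁵ = 1.58×10⁻⁴ T.

B ≈ 158 μT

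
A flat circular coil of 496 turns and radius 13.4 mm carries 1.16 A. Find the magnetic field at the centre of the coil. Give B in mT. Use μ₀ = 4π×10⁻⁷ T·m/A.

For an N-turn flat coil, B = Nμ₀I/(2R) with R = 0.0134 m.
B = 496 × 5.44×10⁻⁵ T = 2.70×10⁻² T.

B ≈ 27.0 mT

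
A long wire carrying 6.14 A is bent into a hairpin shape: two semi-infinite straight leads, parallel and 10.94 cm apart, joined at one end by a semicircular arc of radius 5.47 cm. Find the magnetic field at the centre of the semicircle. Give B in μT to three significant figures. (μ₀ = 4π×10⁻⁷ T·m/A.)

The semicircular arc contributes B_arc = μ₀I·π/(4πR) = μ₀I/(4R) = 3.53×10⁻⁵ T.
Each semi-infinite lead is at perpendicular distance R = 0.0547 m from the centre, with the perpendicular foot at its near end, so it contributes μ₀I/(4πR); both point the same way, together 2.24×10⁻⁵ T.
Arc and leads all point the same direction: B = 3.53×10⁻⁵ + 2.24×10⁻⁵ = 5.77×10⁻⁵ T.

B ≈ 57.7 μT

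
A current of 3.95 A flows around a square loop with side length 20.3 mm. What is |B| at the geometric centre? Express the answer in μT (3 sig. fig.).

B ≈ 220 μT

Each side is a finite straight segment at perpendicular distance d = a/(2 tan(π/4)) = 0.01015 m from the centre, with end-angles ±π/4.
One side contributes B₁ = (μ₀I/4πd)·2 sin(π/4) = 5.50×10⁻⁵ T.
All 4 sides add in the same direction: B = 4 × 5.50×10⁻⁵ = 2.20×10⁻⁴ T.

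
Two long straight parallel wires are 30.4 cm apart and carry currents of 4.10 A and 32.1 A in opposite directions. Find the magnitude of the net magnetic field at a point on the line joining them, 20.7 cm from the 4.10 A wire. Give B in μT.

Each long wire gives B = μ₀I/(2πd). Distances are d₁ = 0.207 m and d₂ = 0.097 m.
B₁ = 3.96×10⁻⁶ T, B₂ = 6.62×10⁻⁵ T.
Between antiparallel currents both contributions point the same way, so they add. B = B₁ + B₂ = 3.96×10⁻⁶ + 6.62×10⁻⁵ = 7.01×10⁻⁵ T.

B ≈ 70.1 μT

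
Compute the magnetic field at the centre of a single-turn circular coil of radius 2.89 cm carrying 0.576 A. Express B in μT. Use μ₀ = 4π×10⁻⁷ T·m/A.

B ≈ 12.5 μT

At the centre of a circular loop the Biot–Savart law gives B = μ₀I/(2R).
B = (4π×10⁻⁷ × 0.576) / (2 × 0.0289) = 1.25×10⁻⁵ T.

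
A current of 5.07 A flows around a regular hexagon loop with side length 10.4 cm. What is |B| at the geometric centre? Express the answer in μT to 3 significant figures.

Each side is a finite straight segment at perpendicular distance d = a/(2 tan(π/6)) = 0.09007 m from the centre, with end-angles ±π/6.
One side contributes B₁ = (μ₀I/4πd)·2 sin(π/6) = 5.63×10⁻⁶ T.
All 6 sides add in the same direction: B = 6 × 5.63×10⁻⁶ = 3.38×10⁻⁵ T.

B ≈ 33.8 μT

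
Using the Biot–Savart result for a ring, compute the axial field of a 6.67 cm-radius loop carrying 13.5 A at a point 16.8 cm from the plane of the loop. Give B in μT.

On the axis of a circular loop, B = μ₀IR² / [2(R²+z²)^(3/2)].
R² + z² = (0.0667)² + (0.168)² = 0.03267 m², and (R²+z²)^(3/2) = 5.91×10⁻³ m³.
B = (4π×10⁻⁷ × 13.5 × 0.004449) / (2 × 5.91×10⁻³) = 6.39×10⁻⁶ T.

B ≈ 6.39 μT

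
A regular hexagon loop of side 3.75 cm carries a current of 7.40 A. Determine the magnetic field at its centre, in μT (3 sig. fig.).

B ≈ 137 μT

Each side is a finite straight segment at perpendicular distance d = a/(2 tan(π/6)) = 0.03248 m from the centre, with end-angles ±π/6.
One side contributes B₁ = (μ₀I/4πd)·2 sin(π/6) = 2.28×10⁻⁵ T.
All 6 sides add in the same direction: B = 6 × 2.28×10⁻⁵ = 1.37×10⁻⁴ T.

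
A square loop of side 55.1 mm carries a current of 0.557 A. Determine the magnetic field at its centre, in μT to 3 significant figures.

Each side is a finite straight segment at perpendicular distance d = a/(2 tan(π/4)) = 0.02755 m from the centre, with end-angles ±π/4.
One side contributes B₁ = (μ₀I/4πd)·2 sin(π/4) = 2.86×10⁻⁶ T.
All 4 sides add in the same direction: B = 4 × 2.86×10⁻⁶ = 1.14×10⁻⁵ T.

B ≈ 11.4 μT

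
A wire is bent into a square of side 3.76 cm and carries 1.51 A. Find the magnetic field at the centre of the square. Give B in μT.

Each side is a finite straight segment at perpendicular distance d = a/(2 tan(π/4)) = 0.0188 m from the centre, with end-angles ±π/4.
One side contributes B₁ = (μ₀I/4πd)·2 sin(π/4) = 1.14×10⁻⁵ T.
All 4 sides add in the same direction: B = 4 × 1.14×10⁻⁵ = 4.54×10⁻⁵ T.

B ≈ 45.4 μT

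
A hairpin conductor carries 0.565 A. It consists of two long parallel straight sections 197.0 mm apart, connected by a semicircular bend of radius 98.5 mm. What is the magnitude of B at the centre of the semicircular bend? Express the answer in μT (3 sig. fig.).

B ≈ 2.95 μT

The semicircular arc contributes B_arc = μ₀I·π/(4πR) = μ₀I/(4R) = 1.80×10⁻⁶ T.
Each semi-infinite lead is at perpendicular distance R = 0.0985 m from the centre, with the perpendicular foot at its near end, so it contributes μ₀I/(4πR); both point the same way, together 1.15×10⁻⁶ T.
Arc and leads all point the same direction: B = 1.80×10⁻⁶ + 1.15×10⁻⁶ = 2.95×10⁻⁶ T.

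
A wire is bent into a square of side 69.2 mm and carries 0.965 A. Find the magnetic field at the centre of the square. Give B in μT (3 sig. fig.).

B ≈ 15.8 μT

Each side is a finite straight segment at perpendicular distance d = a/(2 tan(π/4)) = 0.0346 m from the centre, with end-angles ±π/4.
One side contributes B₁ = (μ₀I/4πd)·2 sin(π/4) = 3.94×10⁻⁶ T.
All 4 sides add in the same direction: B = 4 × 3.94×10⁻⁶ = 1.58×10⁻⁵ T.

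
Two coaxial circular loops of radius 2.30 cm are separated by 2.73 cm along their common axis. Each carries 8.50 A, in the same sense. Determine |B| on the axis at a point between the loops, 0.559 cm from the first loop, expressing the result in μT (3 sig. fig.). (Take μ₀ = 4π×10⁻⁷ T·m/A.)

Each loop contributes B = μ₀IR²/[2(R²+z²)^(3/2)] on the axis, with z measured from that loop.
Loop 1 (z = 0.00559 m): B₁ = 2.13×10⁻⁴ T. Loop 2 (z = 0.02171 m): B₂ = 8.93×10⁻⁵ T.
The fields add: B = B₁ + B₂ = 3.02×10⁻⁴ T.

B ≈ 302 μT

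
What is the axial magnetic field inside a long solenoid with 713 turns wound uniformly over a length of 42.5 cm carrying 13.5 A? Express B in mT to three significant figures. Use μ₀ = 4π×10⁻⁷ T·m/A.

Inside a long solenoid, B = μ₀nI with n = 1678 turns/m.
B = 4π×10⁻⁷ × 1678 × 13.5 = 2.85×10⁻² T.

B ≈ 28.5 mT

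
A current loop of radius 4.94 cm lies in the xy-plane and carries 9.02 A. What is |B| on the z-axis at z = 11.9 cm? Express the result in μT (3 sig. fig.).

On the axis of a circular loop, B = μ₀IR² / [2(R²+z²)^(3/2)].
R² + z² = (0.0494)² + (0.119)² = 0.0166 m², and (R²+z²)^(3/2) = 2.14×10⁻³ m³.
B = (4π×10⁻⁷ × 9.02 × 0.00244) / (2 × 2.14×10⁻³) = 6.47×10⁻⁶ T.

B ≈ 6.47 μT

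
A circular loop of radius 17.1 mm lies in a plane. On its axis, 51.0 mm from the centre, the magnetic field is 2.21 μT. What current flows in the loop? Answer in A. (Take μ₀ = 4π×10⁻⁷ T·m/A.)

On the axis of a loop, B = μ₀IR²/[2(R²+z²)^(3/2)], so I = 2B(R²+z²)^(3/2)/(μ₀R²).
R² + z² = 0.0002924 + 0.002601 = 0.002893 m²; raised to 3/2 gives 1.56×10⁻⁴ m³.
I = 2 × 2.21×10⁻⁶ × 1.56×10⁻⁴ / (1.26×10⁻⁶ × 0.0002924) = 1.87 A.

I ≈ 1.87 A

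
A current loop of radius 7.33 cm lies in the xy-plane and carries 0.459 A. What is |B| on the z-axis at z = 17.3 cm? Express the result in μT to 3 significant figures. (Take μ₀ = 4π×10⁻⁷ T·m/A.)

B ≈ 0.234 μT

On the axis of a circular loop, B = μ₀IR² / [2(R²+z²)^(3/2)].
R² + z² = (0.0733)² + (0.173)² = 0.0353 m², and (R²+z²)^(3/2) = 6.63×10⁻³ m³.
B = (4π×10⁻⁷ × 0.459 × 0.005373) / (2 × 6.63×10⁻³) = 2.34×10⁻⁷ T.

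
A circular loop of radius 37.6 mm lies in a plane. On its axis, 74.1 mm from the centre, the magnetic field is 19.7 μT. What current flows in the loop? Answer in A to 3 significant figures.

I ≈ 12.7 A

On the axis of a loop, B = μ₀IR²/[2(R²+z²)^(3/2)], so I = 2B(R²+z²)^(3/2)/(μ₀R²).
R² + z² = 0.001414 + 0.005491 = 0.006905 m²; raised to 3/2 gives 5.74×10⁻⁴ m³.
I = 2 × 1.97×10⁻⁵ × 5.74×10⁻⁴ / (1.26×10⁻⁶ × 0.001414) = 12.7 A.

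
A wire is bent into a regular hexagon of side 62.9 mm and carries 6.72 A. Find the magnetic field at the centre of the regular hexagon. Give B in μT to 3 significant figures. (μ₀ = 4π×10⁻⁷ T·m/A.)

Each side is a finite straight segment at perpendicular distance d = a/(2 tan(π/6)) = 0.05447 m from the centre, with end-angles ±π/6.
One side contributes B₁ = (μ₀I/4πd)·2 sin(π/6) = 1.23×10⁻⁵ T.
All 6 sides add in the same direction: B = 6 × 1.23×10⁻⁵ = 7.40×10⁻⁵ T.

B ≈ 74.0 μT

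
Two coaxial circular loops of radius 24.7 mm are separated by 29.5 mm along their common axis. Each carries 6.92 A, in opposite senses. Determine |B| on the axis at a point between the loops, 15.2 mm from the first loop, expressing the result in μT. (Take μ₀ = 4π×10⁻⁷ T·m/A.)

B ≈ 5.36 μT

Each loop contributes B = μ₀IR²/[2(R²+z²)^(3/2)] on the axis, with z measured from that loop.
Loop 1 (z = 0.0152 m): B₁ = 1.09×10⁻⁴ T. Loop 2 (z = 0.0143 m): B₂ = 1.14×10⁻⁴ T.
The fields oppose: B = |B₁ − B₂| = 5.36×10⁻⁶ T.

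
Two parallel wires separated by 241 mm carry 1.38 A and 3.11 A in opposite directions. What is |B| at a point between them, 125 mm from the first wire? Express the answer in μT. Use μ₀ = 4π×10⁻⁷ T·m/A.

B ≈ 7.57 μT

Each long wire gives B = μ₀I/(2πd). Distances are d₁ = 0.125 m and d₂ = 0.116 m.
B₁ = 2.21×10⁻⁶ T, B₂ = 5.36×10⁻⁶ T.
Between antiparallel currents both contributions point the same way, so they add. B = B₁ + B₂ = 2.21×10⁻⁶ + 5.36×10⁻⁶ = 7.57×10⁻⁶ T.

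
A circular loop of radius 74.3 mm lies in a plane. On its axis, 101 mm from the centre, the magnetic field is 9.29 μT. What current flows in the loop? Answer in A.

I ≈ 5.28 A

On the axis of a loop, B = μ₀IR²/[2(R²+z²)^(3/2)], so I = 2B(R²+z²)^(3/2)/(μ₀R²).
R² + z² = 0.00552 + 0.0102 = 0.01572 m²; raised to 3/2 gives 1.97×10⁻³ m³.
I = 2 × 9.29×10⁻⁶ × 1.97×10⁻³ / (1.26×10⁻⁶ × 0.00552) = 5.28 A.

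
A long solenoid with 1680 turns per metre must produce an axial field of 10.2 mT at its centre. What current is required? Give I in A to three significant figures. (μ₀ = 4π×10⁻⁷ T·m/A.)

Inside a long solenoid B = μ₀nI with n = 1680 m⁻¹, so I = B/(μ₀n).
I = 1.02×10⁻² / (4π×10⁻⁷ × 1680) = 4.83 A.

I ≈ 4.83 A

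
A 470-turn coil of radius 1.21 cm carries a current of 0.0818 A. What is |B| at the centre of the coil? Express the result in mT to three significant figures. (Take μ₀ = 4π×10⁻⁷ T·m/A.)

B ≈ 2.00 mT

For an N-turn flat coil, B = Nμ₀I/(2R) with R = 0.0121 m.
B = 470 × 4.25×10⁻⁶ T = 2.00×10⁻³ T.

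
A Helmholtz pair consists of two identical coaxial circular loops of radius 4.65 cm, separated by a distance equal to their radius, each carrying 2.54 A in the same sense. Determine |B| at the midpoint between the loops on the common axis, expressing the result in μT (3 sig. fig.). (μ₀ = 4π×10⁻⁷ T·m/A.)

Each loop contributes B = μ₀IR²/[2(R²+z²)^(3/2)] on the axis, with z measured from that loop.
Loop 1 (z = 0.02325 m): B₁ = 2.46×10⁻⁵ T. Loop 2 (z = 0.02325 m): B₂ = 2.46×10⁻⁵ T.
The fields add: B = B₁ + B₂ = 4.91×10⁻⁵ T.

B ≈ 49.1 μT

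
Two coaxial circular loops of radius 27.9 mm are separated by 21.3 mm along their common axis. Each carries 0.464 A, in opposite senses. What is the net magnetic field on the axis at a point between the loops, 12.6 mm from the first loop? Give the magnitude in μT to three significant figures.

Each loop contributes B = μ₀IR²/[2(R²+z²)^(3/2)] on the axis, with z measured from that loop.
Loop 1 (z = 0.0126 m): B₁ = 7.91×10⁻⁶ T. Loop 2 (z = 0.0087 m): B₂ = 9.09×10⁻⁶ T.
The fields oppose: B = |B₁ − B₂| = 1.18×10⁻⁶ T.

B ≈ 1.18 μT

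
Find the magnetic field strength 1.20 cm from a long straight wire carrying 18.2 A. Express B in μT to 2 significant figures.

B ≈ 300 μT

For an infinitely long straight wire, B = μ₀I/(2πd).
B = (4π×10⁻⁷ × 18.2) / (2π × 0.012) = 3.03×10⁻⁴ T.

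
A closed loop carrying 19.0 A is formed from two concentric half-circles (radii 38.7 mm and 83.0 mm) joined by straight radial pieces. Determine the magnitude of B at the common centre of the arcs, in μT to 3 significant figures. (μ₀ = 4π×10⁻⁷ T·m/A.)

The radial connectors point toward the centre, so dl × r̂ = 0 and they contribute nothing.
Each semicircle gives μ₀I/(4R): inner arc 1.54×10⁻⁴ T, outer arc 7.19×10⁻⁵ T.
The two arcs carry current in opposite angular senses, so their fields oppose: B = |1.54×10⁻⁴ − 7.19×10⁻⁵| = 8.23×10⁻⁵ T.

B ≈ 82.3 μT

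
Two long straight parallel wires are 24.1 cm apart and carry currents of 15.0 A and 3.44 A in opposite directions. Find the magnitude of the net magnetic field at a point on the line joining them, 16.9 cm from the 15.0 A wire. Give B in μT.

Each long wire gives B = μ₀I/(2πd). Distances are d₁ = 0.169 m and d₂ = 0.072 m.
B₁ = 1.78×10⁻⁵ T, B₂ = 9.56×10⁻⁶ T.
Between antiparallel currents both contributions point the same way, so they add. B = B₁ + B₂ = 1.78×10⁻⁵ + 9.56×10⁻⁶ = 2.73×10⁻⁵ T.

B ≈ 27.3 μT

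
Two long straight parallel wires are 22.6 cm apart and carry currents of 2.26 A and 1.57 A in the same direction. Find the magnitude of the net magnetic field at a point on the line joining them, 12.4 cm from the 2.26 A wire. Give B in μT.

B ≈ 0.567 μT

Each long wire gives B = μ₀I/(2πd). Distances are d₁ = 0.124 m and d₂ = 0.102 m.
B₁ = 3.65×10⁻⁶ T, B₂ = 3.08×10⁻⁶ T.
Between parallel currents the two contributions point in opposite directions, so they subtract. B = |B₁ − B₂| = |3.65×10⁻⁶ − 3.08×10⁻⁶| = 5.67×10⁻⁷ T.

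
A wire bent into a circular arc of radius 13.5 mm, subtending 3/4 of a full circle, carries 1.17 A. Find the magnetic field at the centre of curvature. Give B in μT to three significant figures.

B ≈ 40.8 μT

The Biot–Savart field of a circular arc at its centre is B = μ₀Iφ/(4πR), with φ = 4.712 rad.
B = (4π×10⁻⁷ × 1.17 × 4.712) / (4π × 0.0135) = 4.08×10⁻⁵ T.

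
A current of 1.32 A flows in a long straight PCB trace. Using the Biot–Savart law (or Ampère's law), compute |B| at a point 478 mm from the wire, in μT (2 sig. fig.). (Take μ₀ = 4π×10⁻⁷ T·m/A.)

B ≈ 0.55 μT

For an infinitely long straight wire, B = μ₀I/(2πd).
B = (4π×10⁻⁷ × 1.32) / (2π × 0.478) = 5.52×10⁻⁷ T.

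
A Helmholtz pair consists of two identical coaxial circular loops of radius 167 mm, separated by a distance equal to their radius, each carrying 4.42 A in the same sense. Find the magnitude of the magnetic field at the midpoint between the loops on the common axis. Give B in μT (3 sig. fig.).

B ≈ 23.8 μT

Each loop contributes B = μ₀IR²/[2(R²+z²)^(3/2)] on the axis, with z measured from that loop.
Loop 1 (z = 0.0835 m): B₁ = 1.19×10⁻⁵ T. Loop 2 (z = 0.0835 m): B₂ = 1.19×10⁻⁵ T.
The fields add: B = B₁ + B₂ = 2.38×10⁻⁵ T.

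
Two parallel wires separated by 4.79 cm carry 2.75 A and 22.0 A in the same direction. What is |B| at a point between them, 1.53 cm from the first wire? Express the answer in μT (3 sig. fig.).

B ≈ 99.0 μT

Each long wire gives B = μ₀I/(2πd). Distances are d₁ = 0.0153 m and d₂ = 0.0326 m.
B₁ = 3.59×10⁻⁵ T, B₂ = 1.35×10⁻⁴ T.
Between parallel currents the two contributions point in opposite directions, so they subtract. B = |B₁ − B₂| = |3.59×10⁻⁵ − 1.35×10⁻⁴| = 9.90×10⁻⁵ T.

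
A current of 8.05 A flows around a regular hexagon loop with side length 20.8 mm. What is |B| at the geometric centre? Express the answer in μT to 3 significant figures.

B ≈ 268 μT

Each side is a finite straight segment at perpendicular distance d = a/(2 tan(π/6)) = 0.01801 m from the centre, with end-angles ±π/6.
One side contributes B₁ = (μ₀I/4πd)·2 sin(π/6) = 4.47×10⁻⁵ T.
All 6 sides add in the same direction: B = 6 × 4.47×10⁻⁵ = 2.68×10⁻⁴ T.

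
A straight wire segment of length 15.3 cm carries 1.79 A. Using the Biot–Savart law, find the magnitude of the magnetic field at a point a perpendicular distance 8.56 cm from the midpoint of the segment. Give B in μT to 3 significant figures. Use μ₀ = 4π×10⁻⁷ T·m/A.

For a finite straight segment, B = (μ₀I/4πd)(sinθ₁ + sinθ₂), where θ₁, θ₂ are the angles from the perpendicular to each end.
The perpendicular from the point meets the wire at its midpoint, so each end is L/2 = 0.0765 m away along the wire.
sinθ₁ = 0.0765/√(0.0765²+0.0856²) = 0.6664; sinθ₂ = 0.0765/√(0.0765²+0.0856²) = 0.6664.
B = (4π×10⁻⁷ × 1.79) / (4π × 0.0856) × (0.6664 + 0.6664) = 2.79×10⁻⁶ T.

B ≈ 2.79 μT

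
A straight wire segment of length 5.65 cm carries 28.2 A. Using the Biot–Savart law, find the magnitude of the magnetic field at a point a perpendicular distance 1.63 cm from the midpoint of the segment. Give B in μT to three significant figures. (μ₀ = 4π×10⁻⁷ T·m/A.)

For a finite straight segment, B = (μ₀I/4πd)(sinθ₁ + sinθ₂), where θ₁, θ₂ are the angles from the perpendicular to each end.
The perpendicular from the point meets the wire at its midpoint, so each end is L/2 = 0.02825 m away along the wire.
sinθ₁ = 0.02825/√(0.02825²+0.0163²) = 0.8662; sinθ₂ = 0.02825/√(0.02825²+0.0163²) = 0.8662.
B = (4π×10⁻⁷ × 28.2) / (4π × 0.0163) × (0.8662 + 0.8662) = 3.00×10⁻⁴ T.

B ≈ 300 μT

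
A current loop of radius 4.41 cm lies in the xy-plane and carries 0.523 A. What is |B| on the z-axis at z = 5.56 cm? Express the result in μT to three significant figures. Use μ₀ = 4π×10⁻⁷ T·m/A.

B ≈ 1.79 μT

On the axis of a circular loop, B = μ₀IR² / [2(R²+z²)^(3/2)].
R² + z² = (0.0441)² + (0.0556)² = 0.005036 m², and (R²+z²)^(3/2) = 3.57×10⁻⁴ m³.
B = (4π×10⁻⁷ × 0.523 × 0.001945) / (2 × 3.57×10⁻⁴) = 1.79×10⁻⁶ T.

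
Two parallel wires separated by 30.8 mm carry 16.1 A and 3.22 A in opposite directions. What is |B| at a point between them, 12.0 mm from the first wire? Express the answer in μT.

B ≈ 303 μT

Each long wire gives B = μ₀I/(2πd). Distances are d₁ = 0.012 m and d₂ = 0.0188 m.
B₁ = 2.68×10⁻⁴ T, B₂ = 3.43×10⁻⁵ T.
Between antiparallel currents both contributions point the same way, so they add. B = B₁ + B₂ = 2.68×10⁻⁴ + 3.43×10⁻⁵ = 3.03×10⁻⁴ T.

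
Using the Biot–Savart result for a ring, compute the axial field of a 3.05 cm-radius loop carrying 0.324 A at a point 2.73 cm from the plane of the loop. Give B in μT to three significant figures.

B ≈ 2.76 μT

On the axis of a circular loop, B = μ₀IR² / [2(R²+z²)^(3/2)].
R² + z² = (0.0305)² + (0.0273)² = 0.001676 m², and (R²+z²)^(3/2) = 6.86×10⁻⁵ m³.
B = (4π×10⁻⁷ × 0.324 × 0.0009302) / (2 × 6.86×10⁻⁵) = 2.76×10⁻⁶ T.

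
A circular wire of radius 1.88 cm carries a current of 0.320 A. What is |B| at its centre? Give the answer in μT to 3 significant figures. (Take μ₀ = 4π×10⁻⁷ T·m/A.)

B ≈ 10.7 μT

At the centre of a circular loop the Biot–Savart law gives B = μ₀I/(2R).
B = (4π×10⁻⁷ × 0.320) / (2 × 0.0188) = 1.07×10⁻⁵ T.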